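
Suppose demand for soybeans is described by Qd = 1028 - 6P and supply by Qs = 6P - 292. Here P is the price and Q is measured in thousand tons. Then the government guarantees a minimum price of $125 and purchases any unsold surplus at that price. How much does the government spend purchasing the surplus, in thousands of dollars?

Equilibrium: 1028 - 6P = 6P - 292, so 1320 = 12P and P* = 110, Q* = 368.
The floor of 125 is above the equilibrium price 110, so it binds.
At P = 125: Qd = 1028 - 6·125 = 278 and Qs = 6·125 - 292 = 458.
Surplus = Qs - Qd = 180.
Government expenditure = surplus × support price = 180 × 125 = 22500.

22500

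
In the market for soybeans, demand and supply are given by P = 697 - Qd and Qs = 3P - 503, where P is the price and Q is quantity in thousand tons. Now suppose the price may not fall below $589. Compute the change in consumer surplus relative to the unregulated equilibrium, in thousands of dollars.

-72972.5

Rearranging demand gives Qd = 697 - P. Without the control the market clears where 697 - P = 3P - 503, i.e. P* = 300 and Q* = 397.
The floor of 589 is above the equilibrium price 300, so it binds.
At P = 589: Qd = 697 - 589 = 108 and Qs = 3·589 - 503 = 1264.
Consumer surplus without the control is ½ · (697 - 300) · 397 = 78804.5.
With the floor, consumers buy 108 units at 589, so CS = ½ · (697 - 589) · 108 = 5832.
Change in consumer surplus = 5832 - 78804.5 = -72972.5.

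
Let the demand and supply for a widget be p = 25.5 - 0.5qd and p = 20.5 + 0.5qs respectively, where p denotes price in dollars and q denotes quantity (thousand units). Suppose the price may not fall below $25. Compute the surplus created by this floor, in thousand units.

8

Rearranging demand gives qd = 51 - 2p; rearranging supply gives qs = 2p - 41. Setting quantity demanded equal to quantity supplied, 51 - 2p = 2p - 41, gives p* = 23 and q* = 5.
Since 25 > 23, the floor is binding.
At p = 25: qd = 51 - 2·25 = 1 and qs = 2·25 - 41 = 9.
Surplus = qs - qd = 9 - 1 = 8.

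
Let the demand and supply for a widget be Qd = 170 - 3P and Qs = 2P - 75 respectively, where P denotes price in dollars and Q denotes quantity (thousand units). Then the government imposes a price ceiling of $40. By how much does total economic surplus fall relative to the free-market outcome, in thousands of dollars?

Without the control the market clears where 170 - 3P = 2P - 75, i.e. P* = 49 and Q* = 23.
Since 40 < 49, the ceiling is binding.
At P = 40: Qd = 170 - 3·40 = 50 and Qs = 2·40 - 75 = 5.
Quantity traded falls to 5. At Q = 5 the demand price is (170 - 5)/3 = 55 and the supply price is (75 + 5)/2 = 40.
Deadweight loss = ½ · (55 - 40) · (23 - 5) = ½ · 15 · 18 = 135.

135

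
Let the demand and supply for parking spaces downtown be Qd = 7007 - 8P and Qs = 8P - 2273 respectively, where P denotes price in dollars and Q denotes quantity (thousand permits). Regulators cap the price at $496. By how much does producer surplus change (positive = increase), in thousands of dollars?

-170604

Setting quantity demanded equal to quantity supplied, 7007 - 8P = 8P - 2273, gives P* = 580 and Q* = 2367.
The ceiling of 496 is below the equilibrium price 580, so it binds.
At P = 496: Qd = 7007 - 8·496 = 3039 and Qs = 8·496 - 2273 = 1695.
Producer surplus without the control is ½ · (580 - 284.125) · 2367 = 350168.0625.
With the ceiling, producers sell 1695 units at 496, so PS = ½ · (496 - 284.125) · 1695 = 179564.0625.
Change in producer surplus = 179564.0625 - 350168.0625 = -170604.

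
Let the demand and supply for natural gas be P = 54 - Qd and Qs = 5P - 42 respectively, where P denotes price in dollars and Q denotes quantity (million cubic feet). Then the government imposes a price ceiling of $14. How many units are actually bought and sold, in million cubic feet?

28

Rearranging demand gives Qd = 54 - P. Without the control the market clears where 54 - P = 5P - 42, i.e. P* = 16 and Q* = 38.
Because the ceiling (14) lies below the market-clearing price, it is binding.
At P = 14: Qd = 54 - 14 = 40 and Qs = 5·14 - 42 = 28.
The quantity actually transacted is the short side, supply: 28.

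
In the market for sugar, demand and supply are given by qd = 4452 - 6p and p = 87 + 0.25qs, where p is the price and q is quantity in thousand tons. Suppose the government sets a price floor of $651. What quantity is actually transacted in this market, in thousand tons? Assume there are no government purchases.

546

Rearranging supply gives qs = 4p - 348. Without the control the market clears where 4452 - 6p = 4p - 348, i.e. p* = 480 and q* = 1572.
The floor of 651 is above the equilibrium price 480, so it binds.
At p = 651: qd = 4452 - 6·651 = 546 and qs = 4·651 - 348 = 2256.
The quantity actually transacted is the short side, demand: 546.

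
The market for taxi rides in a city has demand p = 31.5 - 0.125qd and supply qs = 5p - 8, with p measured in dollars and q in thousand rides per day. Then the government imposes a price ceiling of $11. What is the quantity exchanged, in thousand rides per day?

Rearranging demand gives qd = 252 - 8p. In a free market, 252 - 8p = 5p - 8 gives the equilibrium p* = 20, q* = 92.
The ceiling of 11 is below the equilibrium price 20, so it binds.
At p = 11: qd = 252 - 8·11 = 164 and qs = 5·11 - 8 = 47.
The quantity actually transacted is the short side, supply: 47.

47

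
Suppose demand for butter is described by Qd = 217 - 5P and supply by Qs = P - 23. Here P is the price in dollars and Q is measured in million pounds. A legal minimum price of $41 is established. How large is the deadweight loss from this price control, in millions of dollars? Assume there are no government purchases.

Equilibrium: 217 - 5P = P - 23, so 240 = 6P and P* = 40, Q* = 17.
Since 41 > 40, the floor is binding.
At P = 41: Qd = 217 - 5·41 = 12 and Qs = 41 - 23 = 18.
Quantity traded falls to 12. At Q = 12 the demand price is (217 - 12)/5 = 41 and the supply price is 23 + 12 = 35.
Deadweight loss = ½ · (41 - 35) · (17 - 12) = ½ · 6 · 5 = 15.

15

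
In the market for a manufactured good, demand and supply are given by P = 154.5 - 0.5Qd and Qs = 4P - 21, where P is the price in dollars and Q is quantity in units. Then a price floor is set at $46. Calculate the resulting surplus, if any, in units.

0

Rearranging demand gives Qd = 309 - 2P. Setting quantity demanded equal to quantity supplied, 309 - 2P = 4P - 21, gives P* = 55 and Q* = 199.
The floor of 46 is below the equilibrium price 55, so it is not binding; the market clears at P* = 55, Q* = 199.
Since the control does not bind, there is no surplus.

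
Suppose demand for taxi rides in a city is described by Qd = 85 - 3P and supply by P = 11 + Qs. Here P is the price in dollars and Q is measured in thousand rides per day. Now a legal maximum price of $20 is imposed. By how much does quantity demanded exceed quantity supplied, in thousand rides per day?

16

Rearranging supply gives Qs = P - 11. Setting quantity demanded equal to quantity supplied, 85 - 3P = P - 11, gives P* = 24 and Q* = 13.
Because the ceiling (20) lies below the market-clearing price, it is binding.
At P = 20: Qd = 85 - 3·20 = 25 and Qs = 20 - 11 = 9.
Shortage = Qd - Qs = 25 - 9 = 16.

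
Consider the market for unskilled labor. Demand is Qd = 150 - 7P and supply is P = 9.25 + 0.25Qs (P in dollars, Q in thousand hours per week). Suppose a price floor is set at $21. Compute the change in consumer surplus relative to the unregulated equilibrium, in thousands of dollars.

Rearranging supply gives Qs = 4P - 37. Setting quantity demanded equal to quantity supplied, 150 - 7P = 4P - 37, gives P* = 17 and Q* = 31.
Because the floor (21) lies above the market-clearing price, it is binding.
At P = 21: Qd = 150 - 7·21 = 3 and Qs = 4·21 - 37 = 47.
Consumer surplus without the control is ½ · (150/7 - 17) · 31 = 961/14.
With the floor, consumers buy 3 units at 21, so CS = ½ · (150/7 - 21) · 3 = 9/14.
Change in consumer surplus = 9/14 - 961/14 = -68.

-68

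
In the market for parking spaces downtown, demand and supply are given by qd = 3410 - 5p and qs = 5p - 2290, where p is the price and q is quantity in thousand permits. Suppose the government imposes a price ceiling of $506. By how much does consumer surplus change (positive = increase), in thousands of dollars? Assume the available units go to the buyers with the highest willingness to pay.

5120

Setting quantity demanded equal to quantity supplied, 3410 - 5p = 5p - 2290, gives p* = 570 and q* = 560.
Because the ceiling (506) lies below the market-clearing price, it is binding.
At p = 506: qd = 3410 - 5·506 = 880 and qs = 5·506 - 2290 = 240.
Consumer surplus without the control is ½ · (682 - 570) · 560 = 31360.
With the ceiling, 240 units are sold at 506 (assume they go to the highest-value buyers). The demand price at q = 240 is 634, so CS = ½ · [(682 - 506) + (634 - 506)] · 240 = 36480.
Change in consumer surplus = 36480 - 31360 = 5120.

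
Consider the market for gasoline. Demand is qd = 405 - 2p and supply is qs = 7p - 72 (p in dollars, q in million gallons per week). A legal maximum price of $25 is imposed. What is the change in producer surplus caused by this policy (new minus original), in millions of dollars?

-5628

In a free market, 405 - 2p = 7p - 72 gives the equilibrium p* = 53, q* = 299.
Because the ceiling (25) lies below the market-clearing price, it is binding.
At p = 25: qd = 405 - 2·25 = 355 and qs = 7·25 - 72 = 103.
Producer surplus without the control is ½ · (53 - 72/7) · 299 = 89401/14.
With the ceiling, producers sell 103 units at 25, so PS = ½ · (25 - 72/7) · 103 = 10609/14.
Change in producer surplus = 10609/14 - 89401/14 = -5628.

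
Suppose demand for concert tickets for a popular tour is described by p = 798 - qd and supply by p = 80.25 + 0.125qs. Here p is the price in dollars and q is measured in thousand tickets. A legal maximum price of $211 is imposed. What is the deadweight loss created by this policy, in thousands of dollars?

Rearranging demand gives qd = 798 - p; rearranging supply gives qs = 8p - 642. Setting quantity demanded equal to quantity supplied, 798 - p = 8p - 642, gives p* = 160 and q* = 638.
Since 211 is above p* = 160, the ceiling does not bind and the free-market outcome prevails.
Since the control does not bind, no trades are prevented and deadweight loss is zero.

0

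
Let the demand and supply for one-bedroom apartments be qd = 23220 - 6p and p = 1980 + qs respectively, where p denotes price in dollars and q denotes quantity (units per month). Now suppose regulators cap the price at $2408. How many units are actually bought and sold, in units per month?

428

Rearranging supply gives qs = p - 1980. Setting quantity demanded equal to quantity supplied, 23220 - 6p = p - 1980, gives p* = 3600 and q* = 1620.
Since 2408 < 3600, the ceiling is binding.
At p = 2408: qd = 23220 - 6·2408 = 8772 and qs = 2408 - 1980 = 428.
The quantity actually transacted is the short side, supply: 428.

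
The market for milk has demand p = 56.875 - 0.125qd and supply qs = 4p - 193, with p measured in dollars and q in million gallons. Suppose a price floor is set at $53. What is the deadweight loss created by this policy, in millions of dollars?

Rearranging demand gives qd = 455 - 8p. Equilibrium: 455 - 8p = 4p - 193, so 648 = 12p and p* = 54, q* = 23.
The floor of 53 is below the equilibrium price 54, so it is not binding; the market clears at p* = 54, q* = 23.
Since the control does not bind, no trades are prevented and deadweight loss is zero.

0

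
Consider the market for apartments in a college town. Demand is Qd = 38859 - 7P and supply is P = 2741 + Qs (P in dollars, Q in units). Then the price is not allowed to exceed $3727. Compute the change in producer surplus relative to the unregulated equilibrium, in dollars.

-2537242.5

Rearranging supply gives Qs = P - 2741. Equilibrium: 38859 - 7P = P - 2741, so 41600 = 8P and P* = 5200, Q* = 2459.
The ceiling of 3727 is below the equilibrium price 5200, so it binds.
At P = 3727: Qd = 38859 - 7·3727 = 12770 and Qs = 3727 - 2741 = 986.
Producer surplus without the control is ½ · (5200 - 2741) · 2459 = 3023340.5.
With the ceiling, producers sell 986 units at 3727, so PS = ½ · (3727 - 2741) · 986 = 486098.
Change in producer surplus = 486098 - 3023340.5 = -2537242.5.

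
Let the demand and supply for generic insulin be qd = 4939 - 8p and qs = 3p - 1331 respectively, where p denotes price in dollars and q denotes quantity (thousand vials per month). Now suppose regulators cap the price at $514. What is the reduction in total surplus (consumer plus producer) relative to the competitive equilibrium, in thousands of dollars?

Equilibrium: 4939 - 8p = 3p - 1331, so 6270 = 11p and p* = 570, q* = 379.
The ceiling of 514 is below the equilibrium price 570, so it binds.
At p = 514: qd = 4939 - 8·514 = 827 and qs = 3·514 - 1331 = 211.
Quantity traded falls to 211. At q = 211 the demand price is (4939 - 211)/8 = 591 and the supply price is (1331 + 211)/3 = 514.
Deadweight loss = ½ · (591 - 514) · (379 - 211) = ½ · 77 · 168 = 6468.

6468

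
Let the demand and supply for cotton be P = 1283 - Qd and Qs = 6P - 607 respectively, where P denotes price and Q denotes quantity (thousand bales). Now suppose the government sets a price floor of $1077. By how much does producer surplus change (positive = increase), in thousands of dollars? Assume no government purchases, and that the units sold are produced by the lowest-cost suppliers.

111971.25

Rearranging demand gives Qd = 1283 - P. Without the control the market clears where 1283 - P = 6P - 607, i.e. P* = 270 and Q* = 1013.
The floor of 1077 is above the equilibrium price 270, so it binds.
At P = 1077: Qd = 1283 - 1077 = 206 and Qs = 6·1077 - 607 = 5855.
Producer surplus without the control is ½ · (270 - 607/6) · 1013 = 1026169/12.
With the floor, 206 units are sold at 1077. The supply price at Q = 206 is 135.5, so PS = ½ · [(1077 - 607/6) + (1077 - 135.5)] · 206 = 592456/3.
Change in producer surplus = 592456/3 - 1026169/12 = 111971.25.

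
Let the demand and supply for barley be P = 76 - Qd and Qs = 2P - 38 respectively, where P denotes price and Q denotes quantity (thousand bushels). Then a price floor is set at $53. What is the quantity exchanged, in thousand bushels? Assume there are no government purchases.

23

Rearranging demand gives Qd = 76 - P. Without the control the market clears where 76 - P = 2P - 38, i.e. P* = 38 and Q* = 38.
The floor of 53 is above the equilibrium price 38, so it binds.
At P = 53: Qd = 76 - 53 = 23 and Qs = 2·53 - 38 = 68.
The quantity actually transacted is the short side, demand: 23.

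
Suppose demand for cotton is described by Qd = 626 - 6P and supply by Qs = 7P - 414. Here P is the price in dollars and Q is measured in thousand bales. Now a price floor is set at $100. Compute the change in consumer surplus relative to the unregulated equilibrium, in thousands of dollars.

-1720

Without the control the market clears where 626 - 6P = 7P - 414, i.e. P* = 80 and Q* = 146.
The floor of 100 is above the equilibrium price 80, so it binds.
At P = 100: Qd = 626 - 6·100 = 26 and Qs = 7·100 - 414 = 286.
Consumer surplus without the control is ½ · (313/3 - 80) · 146 = 5329/3.
With the floor, consumers buy 26 units at 100, so CS = ½ · (313/3 - 100) · 26 = 169/3.
Change in consumer surplus = 169/3 - 5329/3 = -1720.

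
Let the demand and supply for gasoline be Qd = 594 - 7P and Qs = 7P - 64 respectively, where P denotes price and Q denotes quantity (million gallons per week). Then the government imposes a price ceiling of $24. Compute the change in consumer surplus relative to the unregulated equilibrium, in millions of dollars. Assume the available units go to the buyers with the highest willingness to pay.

Without the control the market clears where 594 - 7P = 7P - 64, i.e. P* = 47 and Q* = 265.
Because the ceiling (24) lies below the market-clearing price, it is binding.
At P = 24: Qd = 594 - 7·24 = 426 and Qs = 7·24 - 64 = 104.
Consumer surplus without the control is ½ · (594/7 - 47) · 265 = 70225/14.
With the ceiling, 104 units are sold at 24 (assume they go to the highest-value buyers). The demand price at Q = 104 is 70, so CS = ½ · [(594/7 - 24) + (70 - 24)] · 104 = 38896/7.
Change in consumer surplus = 38896/7 - 70225/14 = 540.5.

540.5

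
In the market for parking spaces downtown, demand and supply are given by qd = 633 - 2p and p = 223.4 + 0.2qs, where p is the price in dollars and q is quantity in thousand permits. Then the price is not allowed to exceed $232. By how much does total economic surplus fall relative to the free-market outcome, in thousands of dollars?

2835

Rearranging supply gives qs = 5p - 1117. Setting quantity demanded equal to quantity supplied, 633 - 2p = 5p - 1117, gives p* = 250 and q* = 133.
The ceiling of 232 is below the equilibrium price 250, so it binds.
At p = 232: qd = 633 - 2·232 = 169 and qs = 5·232 - 1117 = 43.
Quantity traded falls to 43. At q = 43 the demand price is (633 - 43)/2 = 295 and the supply price is (1117 + 43)/5 = 232.
Deadweight loss = ½ · (295 - 232) · (133 - 43) = ½ · 63 · 90 = 2835.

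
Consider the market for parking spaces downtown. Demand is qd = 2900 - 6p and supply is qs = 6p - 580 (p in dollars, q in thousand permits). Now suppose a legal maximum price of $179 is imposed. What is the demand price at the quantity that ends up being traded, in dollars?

Equilibrium: 2900 - 6p = 6p - 580, so 3480 = 12p and p* = 290, q* = 1160.
The ceiling of 179 is below the equilibrium price 290, so it binds.
At p = 179: qd = 2900 - 6·179 = 1826 and qs = 6·179 - 580 = 494.
Only 494 units reach the market. On the demand curve, the marginal buyer's willingness to pay at q = 494 is (2900 - 494)/6 = 401.

401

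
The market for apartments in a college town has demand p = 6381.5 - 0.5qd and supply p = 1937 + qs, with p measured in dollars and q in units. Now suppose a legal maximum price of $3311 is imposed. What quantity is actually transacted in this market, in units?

1374

Rearranging demand gives qd = 12763 - 2p; rearranging supply gives qs = p - 1937. In a free market, 12763 - 2p = p - 1937 gives the equilibrium p* = 4900, q* = 2963.
Because the ceiling (3311) lies below the market-clearing price, it is binding.
At p = 3311: qd = 12763 - 2·3311 = 6141 and qs = 3311 - 1937 = 1374.
The quantity actually transacted is the short side, supply: 1374.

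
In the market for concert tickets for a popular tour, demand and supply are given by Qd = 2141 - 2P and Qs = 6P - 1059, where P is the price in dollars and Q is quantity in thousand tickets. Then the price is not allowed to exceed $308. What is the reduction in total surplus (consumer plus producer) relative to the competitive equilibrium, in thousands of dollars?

Without the control the market clears where 2141 - 2P = 6P - 1059, i.e. P* = 400 and Q* = 1341.
Because the ceiling (308) lies below the market-clearing price, it is binding.
At P = 308: Qd = 2141 - 2·308 = 1525 and Qs = 6·308 - 1059 = 789.
Quantity traded falls to 789. At Q = 789 the demand price is (2141 - 789)/2 = 676 and the supply price is (1059 + 789)/6 = 308.
Deadweight loss = ½ · (676 - 308) · (1341 - 789) = ½ · 368 · 552 = 101568.

101568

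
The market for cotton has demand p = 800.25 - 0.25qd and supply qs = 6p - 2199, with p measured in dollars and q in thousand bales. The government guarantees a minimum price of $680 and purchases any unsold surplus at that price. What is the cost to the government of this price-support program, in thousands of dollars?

Rearranging demand gives qd = 3201 - 4p. Without the control the market clears where 3201 - 4p = 6p - 2199, i.e. p* = 540 and q* = 1041.
Since 680 > 540, the floor is binding.
At p = 680: qd = 3201 - 4·680 = 481 and qs = 6·680 - 2199 = 1881.
Surplus = qs - qd = 1400.
Government expenditure = surplus × support price = 1400 × 680 = 952000.

952000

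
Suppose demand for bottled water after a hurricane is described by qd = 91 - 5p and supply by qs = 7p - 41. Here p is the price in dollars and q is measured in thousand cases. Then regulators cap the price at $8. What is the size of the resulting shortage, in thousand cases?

36

Equilibrium: 91 - 5p = 7p - 41, so 132 = 12p and p* = 11, q* = 36.
Since 8 < 11, the ceiling is binding.
At p = 8: qd = 91 - 5·8 = 51 and qs = 7·8 - 41 = 15.
Shortage = qd - qs = 51 - 15 = 36.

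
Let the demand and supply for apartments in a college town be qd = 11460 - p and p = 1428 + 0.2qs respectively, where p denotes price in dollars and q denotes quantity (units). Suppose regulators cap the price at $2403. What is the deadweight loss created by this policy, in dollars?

7287135

Rearranging supply gives qs = 5p - 7140. Without the control the market clears where 11460 - p = 5p - 7140, i.e. p* = 3100 and q* = 8360.
Because the ceiling (2403) lies below the market-clearing price, it is binding.
At p = 2403: qd = 11460 - 2403 = 9057 and qs = 5·2403 - 7140 = 4875.
Quantity traded falls to 4875. At q = 4875 the demand price is 11460 - 4875 = 6585 and the supply price is (7140 + 4875)/5 = 2403.
Deadweight loss = ½ · (6585 - 2403) · (8360 - 4875) = ½ · 4182 · 3485 = 7287135.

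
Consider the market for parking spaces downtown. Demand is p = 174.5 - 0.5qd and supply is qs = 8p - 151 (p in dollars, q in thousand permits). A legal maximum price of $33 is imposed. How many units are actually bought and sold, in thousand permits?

113

Rearranging demand gives qd = 349 - 2p. Equilibrium: 349 - 2p = 8p - 151, so 500 = 10p and p* = 50, q* = 249.
The ceiling of 33 is below the equilibrium price 50, so it binds.
At p = 33: qd = 349 - 2·33 = 283 and qs = 8·33 - 151 = 113.
The quantity actually transacted is the short side, supply: 113.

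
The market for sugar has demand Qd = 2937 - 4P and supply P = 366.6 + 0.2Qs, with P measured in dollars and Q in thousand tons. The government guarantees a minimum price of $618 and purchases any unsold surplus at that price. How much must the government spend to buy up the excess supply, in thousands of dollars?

489456

Rearranging supply gives Qs = 5P - 1833. Equilibrium: 2937 - 4P = 5P - 1833, so 4770 = 9P and P* = 530, Q* = 817.
Because the floor (618) lies above the market-clearing price, it is binding.
At P = 618: Qd = 2937 - 4·618 = 465 and Qs = 5·618 - 1833 = 1257.
Surplus = Qs - Qd = 792.
Government expenditure = surplus × support price = 792 × 618 = 489456.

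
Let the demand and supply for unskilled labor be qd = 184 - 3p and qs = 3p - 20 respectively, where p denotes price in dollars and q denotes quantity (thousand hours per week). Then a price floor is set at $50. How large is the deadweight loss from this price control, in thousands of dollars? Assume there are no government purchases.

Without the control the market clears where 184 - 3p = 3p - 20, i.e. p* = 34 and q* = 82.
Because the floor (50) lies above the market-clearing price, it is binding.
At p = 50: qd = 184 - 3·50 = 34 and qs = 3·50 - 20 = 130.
Quantity traded falls to 34. At q = 34 the demand price is (184 - 34)/3 = 50 and the supply price is (20 + 34)/3 = 18.
Deadweight loss = ½ · (50 - 18) · (82 - 34) = ½ · 32 · 48 = 768.

768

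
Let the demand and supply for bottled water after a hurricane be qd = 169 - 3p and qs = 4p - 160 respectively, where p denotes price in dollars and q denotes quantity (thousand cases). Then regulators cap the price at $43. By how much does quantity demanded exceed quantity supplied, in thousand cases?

28

In a free market, 169 - 3p = 4p - 160 gives the equilibrium p* = 47, q* = 28.
Since 43 < 47, the ceiling is binding.
At p = 43: qd = 169 - 3·43 = 40 and qs = 4·43 - 160 = 12.
Shortage = qd - qs = 40 - 12 = 28.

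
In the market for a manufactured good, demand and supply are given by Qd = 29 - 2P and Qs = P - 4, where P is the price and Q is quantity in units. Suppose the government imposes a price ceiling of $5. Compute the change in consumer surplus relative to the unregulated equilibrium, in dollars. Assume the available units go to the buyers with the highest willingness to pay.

-3

Without the control the market clears where 29 - 2P = P - 4, i.e. P* = 11 and Q* = 7.
The ceiling of 5 is below the equilibrium price 11, so it binds.
At P = 5: Qd = 29 - 2·5 = 19 and Qs = 5 - 4 = 1.
Consumer surplus without the control is ½ · (14.5 - 11) · 7 = 12.25.
With the ceiling, 1 units are sold at 5 (assume they go to the highest-value buyers). The demand price at Q = 1 is 14, so CS = ½ · [(14.5 - 5) + (14 - 5)] · 1 = 9.25.
Change in consumer surplus = 9.25 - 12.25 = -3.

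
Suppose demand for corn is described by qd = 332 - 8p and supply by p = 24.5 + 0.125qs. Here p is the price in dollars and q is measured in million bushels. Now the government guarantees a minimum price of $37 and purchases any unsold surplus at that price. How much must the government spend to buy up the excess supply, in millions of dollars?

2368

Rearranging supply gives qs = 8p - 196. Without the control the market clears where 332 - 8p = 8p - 196, i.e. p* = 33 and q* = 68.
The floor of 37 is above the equilibrium price 33, so it binds.
At p = 37: qd = 332 - 8·37 = 36 and qs = 8·37 - 196 = 100.
Surplus = qs - qd = 64.
Government expenditure = surplus × support price = 64 × 37 = 2368.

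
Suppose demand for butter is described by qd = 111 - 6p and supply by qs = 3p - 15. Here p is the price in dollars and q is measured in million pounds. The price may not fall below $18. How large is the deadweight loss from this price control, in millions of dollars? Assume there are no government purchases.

144

Setting quantity demanded equal to quantity supplied, 111 - 6p = 3p - 15, gives p* = 14 and q* = 27.
Since 18 > 14, the floor is binding.
At p = 18: qd = 111 - 6·18 = 3 and qs = 3·18 - 15 = 39.
Quantity traded falls to 3. At q = 3 the demand price is (111 - 3)/6 = 18 and the supply price is (15 + 3)/3 = 6.
Deadweight loss = ½ · (18 - 6) · (27 - 3) = ½ · 12 · 24 = 144.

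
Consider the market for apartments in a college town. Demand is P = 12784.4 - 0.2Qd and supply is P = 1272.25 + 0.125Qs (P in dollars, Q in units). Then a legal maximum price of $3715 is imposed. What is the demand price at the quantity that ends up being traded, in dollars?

8876

Rearranging demand gives Qd = 63922 - 5P; rearranging supply gives Qs = 8P - 10178. Equilibrium: 63922 - 5P = 8P - 10178, so 74100 = 13P and P* = 5700, Q* = 35422.
Since 3715 < 5700, the ceiling is binding.
At P = 3715: Qd = 63922 - 5·3715 = 45347 and Qs = 8·3715 - 10178 = 19542.
Only 19542 units reach the market. On the demand curve, the marginal buyer's willingness to pay at Q = 19542 is (63922 - 19542)/5 = 8876.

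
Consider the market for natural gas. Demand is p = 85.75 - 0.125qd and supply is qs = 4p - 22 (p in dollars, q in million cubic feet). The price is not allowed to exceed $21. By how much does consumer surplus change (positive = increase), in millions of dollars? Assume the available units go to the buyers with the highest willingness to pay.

912

Rearranging demand gives qd = 686 - 8p. Setting quantity demanded equal to quantity supplied, 686 - 8p = 4p - 22, gives p* = 59 and q* = 214.
Since 21 < 59, the ceiling is binding.
At p = 21: qd = 686 - 8·21 = 518 and qs = 4·21 - 22 = 62.
Consumer surplus without the control is ½ · (85.75 - 59) · 214 = 2862.25.
With the ceiling, 62 units are sold at 21 (assume they go to the highest-value buyers). The demand price at q = 62 is 78, so CS = ½ · [(85.75 - 21) + (78 - 21)] · 62 = 3774.25.
Change in consumer surplus = 3774.25 - 2862.25 = 912.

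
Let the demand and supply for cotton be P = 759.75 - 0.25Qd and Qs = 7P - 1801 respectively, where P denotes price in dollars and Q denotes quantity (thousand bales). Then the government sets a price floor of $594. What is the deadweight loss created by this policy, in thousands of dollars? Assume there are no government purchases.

Rearranging demand gives Qd = 3039 - 4P. Setting quantity demanded equal to quantity supplied, 3039 - 4P = 7P - 1801, gives P* = 440 and Q* = 1279.
The floor of 594 is above the equilibrium price 440, so it binds.
At P = 594: Qd = 3039 - 4·594 = 663 and Qs = 7·594 - 1801 = 2357.
Quantity traded falls to 663. At Q = 663 the demand price is (3039 - 663)/4 = 594 and the supply price is (1801 + 663)/7 = 352.
Deadweight loss = ½ · (594 - 352) · (1279 - 663) = ½ · 242 · 616 = 74536.

74536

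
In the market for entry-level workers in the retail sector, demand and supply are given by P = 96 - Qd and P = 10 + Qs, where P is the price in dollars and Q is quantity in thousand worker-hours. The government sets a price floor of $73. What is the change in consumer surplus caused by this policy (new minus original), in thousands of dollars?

-660

Rearranging demand gives Qd = 96 - P; rearranging supply gives Qs = P - 10. In a free market, 96 - P = P - 10 gives the equilibrium P* = 53, Q* = 43.
Since 73 > 53, the floor is binding.
At P = 73: Qd = 96 - 73 = 23 and Qs = 73 - 10 = 63.
Consumer surplus without the control is ½ · (96 - 53) · 43 = 924.5.
With the floor, consumers buy 23 units at 73, so CS = ½ · (96 - 73) · 23 = 264.5.
Change in consumer surplus = 264.5 - 924.5 = -660.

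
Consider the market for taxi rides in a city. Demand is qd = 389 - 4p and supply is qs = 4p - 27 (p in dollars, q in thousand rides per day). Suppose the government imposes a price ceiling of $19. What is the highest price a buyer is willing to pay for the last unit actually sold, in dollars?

85

Equilibrium: 389 - 4p = 4p - 27, so 416 = 8p and p* = 52, q* = 181.
Since 19 < 52, the ceiling is binding.
At p = 19: qd = 389 - 4·19 = 313 and qs = 4·19 - 27 = 49.
Only 49 units reach the market. On the demand curve, the marginal buyer's willingness to pay at q = 49 is (389 - 49)/4 = 85.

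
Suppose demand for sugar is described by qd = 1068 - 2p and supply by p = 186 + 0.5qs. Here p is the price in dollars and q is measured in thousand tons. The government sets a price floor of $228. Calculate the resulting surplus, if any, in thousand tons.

Rearranging supply gives qs = 2p - 372. In a free market, 1068 - 2p = 2p - 372 gives the equilibrium p* = 360, q* = 348.
Since 228 is below p* = 360, the floor does not bind and the free-market outcome prevails.
Since the control does not bind, there is no surplus.

0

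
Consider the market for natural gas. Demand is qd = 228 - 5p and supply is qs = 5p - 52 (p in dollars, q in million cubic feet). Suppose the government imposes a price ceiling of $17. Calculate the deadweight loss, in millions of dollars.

Without the control the market clears where 228 - 5p = 5p - 52, i.e. p* = 28 and q* = 88.
Because the ceiling (17) lies below the market-clearing price, it is binding.
At p = 17: qd = 228 - 5·17 = 143 and qs = 5·17 - 52 = 33.
Quantity traded falls to 33. At q = 33 the demand price is (228 - 33)/5 = 39 and the supply price is (52 + 33)/5 = 17.
Deadweight loss = ½ · (39 - 17) · (88 - 33) = ½ · 22 · 55 = 605.

605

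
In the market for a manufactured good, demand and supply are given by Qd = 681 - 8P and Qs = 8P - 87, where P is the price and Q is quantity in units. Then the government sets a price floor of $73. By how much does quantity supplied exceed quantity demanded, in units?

400

In a free market, 681 - 8P = 8P - 87 gives the equilibrium P* = 48, Q* = 297.
Because the floor (73) lies above the market-clearing price, it is binding.
At P = 73: Qd = 681 - 8·73 = 97 and Qs = 8·73 - 87 = 497.
Surplus = Qs - Qd = 497 - 97 = 400.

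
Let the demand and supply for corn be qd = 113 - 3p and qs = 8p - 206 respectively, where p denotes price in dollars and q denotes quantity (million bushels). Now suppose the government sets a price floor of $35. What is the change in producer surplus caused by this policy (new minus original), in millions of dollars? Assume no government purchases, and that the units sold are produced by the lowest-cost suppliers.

27.75

Equilibrium: 113 - 3p = 8p - 206, so 319 = 11p and p* = 29, q* = 26.
The floor of 35 is above the equilibrium price 29, so it binds.
At p = 35: qd = 113 - 3·35 = 8 and qs = 8·35 - 206 = 74.
Producer surplus without the control is ½ · (29 - 25.75) · 26 = 42.25.
With the floor, 8 units are sold at 35. The supply price at q = 8 is 26.75, so PS = ½ · [(35 - 25.75) + (35 - 26.75)] · 8 = 70.
Change in producer surplus = 70 - 42.25 = 27.75.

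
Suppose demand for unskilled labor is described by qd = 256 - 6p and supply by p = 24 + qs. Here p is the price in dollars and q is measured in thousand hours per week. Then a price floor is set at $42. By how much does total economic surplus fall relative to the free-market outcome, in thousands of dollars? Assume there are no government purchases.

Rearranging supply gives qs = p - 24. Equilibrium: 256 - 6p = p - 24, so 280 = 7p and p* = 40, q* = 16.
Since 42 > 40, the floor is binding.
At p = 42: qd = 256 - 6·42 = 4 and qs = 42 - 24 = 18.
Quantity traded falls to 4. At q = 4 the demand price is (256 - 4)/6 = 42 and the supply price is 24 + 4 = 28.
Deadweight loss = ½ · (42 - 28) · (16 - 4) = ½ · 14 · 12 = 84.

84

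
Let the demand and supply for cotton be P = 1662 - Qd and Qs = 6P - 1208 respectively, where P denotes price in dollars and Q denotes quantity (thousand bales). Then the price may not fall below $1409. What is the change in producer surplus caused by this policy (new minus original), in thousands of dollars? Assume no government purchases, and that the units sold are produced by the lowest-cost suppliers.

Rearranging demand gives Qd = 1662 - P. Equilibrium: 1662 - P = 6P - 1208, so 2870 = 7P and P* = 410, Q* = 1252.
Since 1409 > 410, the floor is binding.
At P = 1409: Qd = 1662 - 1409 = 253 and Qs = 6·1409 - 1208 = 7246.
Producer surplus without the control is ½ · (410 - 604/3) · 1252 = 391876/3.
With the floor, 253 units are sold at 1409. The supply price at Q = 253 is 243.5, so PS = ½ · [(1409 - 604/3) + (1409 - 243.5)] · 253 = 3602467/12.
Change in producer surplus = 3602467/12 - 391876/3 = 169580.25.

169580.25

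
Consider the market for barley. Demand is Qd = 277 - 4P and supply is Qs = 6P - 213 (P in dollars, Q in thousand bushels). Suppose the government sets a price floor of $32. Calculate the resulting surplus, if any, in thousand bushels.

Without the control the market clears where 277 - 4P = 6P - 213, i.e. P* = 49 and Q* = 81.
The floor of 32 is below the equilibrium price 49, so it is not binding; the market clears at P* = 49, Q* = 81.
Since the control does not bind, there is no surplus.

0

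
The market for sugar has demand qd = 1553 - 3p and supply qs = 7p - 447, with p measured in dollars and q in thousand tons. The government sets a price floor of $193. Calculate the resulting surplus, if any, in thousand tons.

Without the control the market clears where 1553 - 3p = 7p - 447, i.e. p* = 200 and q* = 953.
Since 193 is below p* = 200, the floor does not bind and the free-market outcome prevails.
Since the control does not bind, there is no surplus.

0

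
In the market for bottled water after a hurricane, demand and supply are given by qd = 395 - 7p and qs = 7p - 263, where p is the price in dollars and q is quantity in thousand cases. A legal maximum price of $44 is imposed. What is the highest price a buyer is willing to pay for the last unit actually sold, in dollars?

50

Equilibrium: 395 - 7p = 7p - 263, so 658 = 14p and p* = 47, q* = 66.
Since 44 < 47, the ceiling is binding.
At p = 44: qd = 395 - 7·44 = 87 and qs = 7·44 - 263 = 45.
Only 45 units reach the market. On the demand curve, the marginal buyer's willingness to pay at q = 45 is (395 - 45)/7 = 50.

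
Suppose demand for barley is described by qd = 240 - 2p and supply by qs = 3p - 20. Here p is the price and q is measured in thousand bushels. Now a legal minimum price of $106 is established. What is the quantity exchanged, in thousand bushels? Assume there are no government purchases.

Equilibrium: 240 - 2p = 3p - 20, so 260 = 5p and p* = 52, q* = 136.
The floor of 106 is above the equilibrium price 52, so it binds.
At p = 106: qd = 240 - 2·106 = 28 and qs = 3·106 - 20 = 298.
The quantity actually transacted is the short side, demand: 28.

28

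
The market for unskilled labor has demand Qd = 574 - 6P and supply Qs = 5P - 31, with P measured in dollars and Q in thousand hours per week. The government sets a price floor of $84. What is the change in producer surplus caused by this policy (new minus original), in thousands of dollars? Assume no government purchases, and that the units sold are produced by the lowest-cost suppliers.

-997.6

Setting quantity demanded equal to quantity supplied, 574 - 6P = 5P - 31, gives P* = 55 and Q* = 244.
Because the floor (84) lies above the market-clearing price, it is binding.
At P = 84: Qd = 574 - 6·84 = 70 and Qs = 5·84 - 31 = 389.
Producer surplus without the control is ½ · (55 - 6.2) · 244 = 5953.6.
With the floor, 70 units are sold at 84. The supply price at Q = 70 is 20.2, so PS = ½ · [(84 - 6.2) + (84 - 20.2)] · 70 = 4956.
Change in producer surplus = 4956 - 5953.6 = -997.6.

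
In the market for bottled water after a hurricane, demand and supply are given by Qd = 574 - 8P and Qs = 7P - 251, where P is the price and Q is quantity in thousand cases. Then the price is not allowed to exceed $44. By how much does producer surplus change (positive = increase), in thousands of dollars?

Setting quantity demanded equal to quantity supplied, 574 - 8P = 7P - 251, gives P* = 55 and Q* = 134.
Since 44 < 55, the ceiling is binding.
At P = 44: Qd = 574 - 8·44 = 222 and Qs = 7·44 - 251 = 57.
Producer surplus without the control is ½ · (55 - 251/7) · 134 = 8978/7.
With the ceiling, producers sell 57 units at 44, so PS = ½ · (44 - 251/7) · 57 = 3249/14.
Change in producer surplus = 3249/14 - 8978/7 = -1050.5.

-1050.5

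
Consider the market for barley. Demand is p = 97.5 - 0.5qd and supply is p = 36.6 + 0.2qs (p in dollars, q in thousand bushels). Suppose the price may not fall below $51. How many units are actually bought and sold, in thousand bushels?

Rearranging demand gives qd = 195 - 2p; rearranging supply gives qs = 5p - 183. Without the control the market clears where 195 - 2p = 5p - 183, i.e. p* = 54 and q* = 87.
The floor of 51 is below the equilibrium price 54, so it is not binding; the market clears at p* = 54, q* = 87.

87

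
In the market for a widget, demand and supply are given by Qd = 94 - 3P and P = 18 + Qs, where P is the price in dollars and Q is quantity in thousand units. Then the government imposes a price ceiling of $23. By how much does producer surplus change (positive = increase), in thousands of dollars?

Rearranging supply gives Qs = P - 18. In a free market, 94 - 3P = P - 18 gives the equilibrium P* = 28, Q* = 10.
Because the ceiling (23) lies below the market-clearing price, it is binding.
At P = 23: Qd = 94 - 3·23 = 25 and Qs = 23 - 18 = 5.
Producer surplus without the control is ½ · (28 - 18) · 10 = 50.
With the ceiling, producers sell 5 units at 23, so PS = ½ · (23 - 18) · 5 = 12.5.
Change in producer surplus = 12.5 - 50 = -37.5.

-37.5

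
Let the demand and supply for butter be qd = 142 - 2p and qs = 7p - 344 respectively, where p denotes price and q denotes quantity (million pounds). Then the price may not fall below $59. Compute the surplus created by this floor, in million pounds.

45

Without the control the market clears where 142 - 2p = 7p - 344, i.e. p* = 54 and q* = 34.
Since 59 > 54, the floor is binding.
At p = 59: qd = 142 - 2·59 = 24 and qs = 7·59 - 344 = 69.
Surplus = qs - qd = 69 - 24 = 45.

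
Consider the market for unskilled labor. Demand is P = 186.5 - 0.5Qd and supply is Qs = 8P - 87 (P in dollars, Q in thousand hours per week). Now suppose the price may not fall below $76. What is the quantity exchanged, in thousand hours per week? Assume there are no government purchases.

221

Rearranging demand gives Qd = 373 - 2P. Setting quantity demanded equal to quantity supplied, 373 - 2P = 8P - 87, gives P* = 46 and Q* = 281.
Since 76 > 46, the floor is binding.
At P = 76: Qd = 373 - 2·76 = 221 and Qs = 8·76 - 87 = 521.
The quantity actually transacted is the short side, demand: 221.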